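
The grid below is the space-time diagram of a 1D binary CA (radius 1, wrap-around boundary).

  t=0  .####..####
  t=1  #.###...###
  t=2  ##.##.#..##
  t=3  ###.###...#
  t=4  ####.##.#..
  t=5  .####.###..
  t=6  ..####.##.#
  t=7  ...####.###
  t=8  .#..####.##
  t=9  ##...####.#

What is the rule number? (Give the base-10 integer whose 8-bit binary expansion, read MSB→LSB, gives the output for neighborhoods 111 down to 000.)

  nb ###: next=#  (t=0,i=2, bit7=1)
  nb ##.: next=#  (t=0,i=4, bit6=1)
  nb #.#: next=#  (t=0,i=0, bit5=1)
  nb #..: next=.  (t=0,i=5, bit4=0)
  nb .##: next=.  (t=0,i=1, bit3=0)
  nb .#.: next=#  (t=2,i=6, bit2=1)
  nb ..#: next=.  (t=0,i=6, bit1=0)
  nb ...: next=#  (t=1,i=6, bit0=1)
  bits 11100101 = 229

229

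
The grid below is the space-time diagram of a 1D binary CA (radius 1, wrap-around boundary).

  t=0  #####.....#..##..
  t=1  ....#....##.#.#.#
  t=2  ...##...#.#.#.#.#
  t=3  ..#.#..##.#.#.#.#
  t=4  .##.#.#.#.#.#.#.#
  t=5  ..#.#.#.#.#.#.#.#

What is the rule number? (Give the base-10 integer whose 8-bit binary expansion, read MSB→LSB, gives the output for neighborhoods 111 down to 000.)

  ###|.  b7=0 t=0,i=1
  ##.|#  b6=1 t=0,i=4
  #.#|.  b5=0 t=1,i=11
  #..|.  b4=0 t=0,i=5
  .##|.  b3=0 t=0,i=0
  .#.|#  b2=1 t=0,i=10
  ..#|#  b1=1 t=0,i=9
  ...|.  b0=0 t=0,i=6
  bits 01000110 = 70

70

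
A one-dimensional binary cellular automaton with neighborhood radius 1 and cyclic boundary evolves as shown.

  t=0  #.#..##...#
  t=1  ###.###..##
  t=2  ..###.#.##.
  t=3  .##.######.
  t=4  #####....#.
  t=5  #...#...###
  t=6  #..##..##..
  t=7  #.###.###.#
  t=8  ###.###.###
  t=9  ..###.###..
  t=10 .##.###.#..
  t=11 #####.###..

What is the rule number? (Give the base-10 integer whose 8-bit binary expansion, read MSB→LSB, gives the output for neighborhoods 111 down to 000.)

110

  ### -> .   bit 7 = 0  t=1,i=0
  ##. -> #   bit 6 = 1  t=0,i=0
  #.# -> #   bit 5 = 1  t=0,i=1
  #.. -> .   bit 4 = 0  t=0,i=3
  .## -> #   bit 3 = 1  t=0,i=5
  .#. -> #   bit 2 = 1  t=0,i=2
  ..# -> #   bit 1 = 1  t=0,i=4
  ... -> .   bit 0 = 0  t=0,i=8
  bits 01101110 = 110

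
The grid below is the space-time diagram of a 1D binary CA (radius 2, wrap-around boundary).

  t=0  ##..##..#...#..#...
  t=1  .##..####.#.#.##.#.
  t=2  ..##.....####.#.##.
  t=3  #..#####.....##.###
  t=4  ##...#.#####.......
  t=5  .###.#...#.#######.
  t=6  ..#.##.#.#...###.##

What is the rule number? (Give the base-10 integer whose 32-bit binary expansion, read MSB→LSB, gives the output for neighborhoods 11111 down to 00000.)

  ##### -> #   bit 31 = 1  t=3,i=5
  ####. -> .   bit 30 = 0  t=1,i=7
  ###.# -> .   bit 29 = 0  t=1,i=8
  ###.. -> #   bit 28 = 1  t=3,i=0
  ##.## -> .   bit 27 = 0  t=3,i=15
  ##.#. -> #   bit 26 = 1  t=1,i=9
  ##..# -> #   bit 25 = 1  t=0,i=2
  ##... -> #   bit 24 = 1  t=2,i=4
  #.### -> .   bit 23 = 0  t=3,i=16
  #.##. -> #   bit 22 = 1  t=1,i=14
  #.#.# -> #   bit 21 = 1  t=1,i=10
  #.#.. -> #   bit 20 = 1  t=1,i=17
  #..## -> .   bit 19 = 0  t=0,i=3
  #..#. -> #   bit 18 = 1  t=0,i=7
  #...# -> #   bit 17 = 1  t=0,i=10
  #.... -> #   bit 16 = 1  t=2,i=5
  .#### -> .   bit 15 = 0  t=1,i=6
  .###. -> #   bit 14 = 1  t=5,i=2
  .##.# -> .   bit 13 = 0  t=1,i=15
  .##.. -> #   bit 12 = 1  t=0,i=1
  .#.## -> .   bit 11 = 0  t=1,i=13
  .#.#. -> #   bit 10 = 1  t=1,i=11
  .#..# -> .   bit 9 = 0  t=0,i=13
  .#... -> .   bit 8 = 0  t=0,i=9
  ..### -> .   bit 7 = 0  t=1,i=5
  ..##. -> .   bit 6 = 0  t=0,i=0
  ..#.# -> #   bit 5 = 1  t=4,i=5
  ..#.. -> #   bit 4 = 1  t=0,i=8
  ...## -> .   bit 3 = 0  t=0,i=18
  ...#. -> .   bit 2 = 0  t=0,i=11
  ....# -> #   bit 1 = 1  t=2,i=7
  ..... -> #   bit 0 = 1  t=2,i=6
  bits 10010111011101110101010000110011 = 2541179955

2541179955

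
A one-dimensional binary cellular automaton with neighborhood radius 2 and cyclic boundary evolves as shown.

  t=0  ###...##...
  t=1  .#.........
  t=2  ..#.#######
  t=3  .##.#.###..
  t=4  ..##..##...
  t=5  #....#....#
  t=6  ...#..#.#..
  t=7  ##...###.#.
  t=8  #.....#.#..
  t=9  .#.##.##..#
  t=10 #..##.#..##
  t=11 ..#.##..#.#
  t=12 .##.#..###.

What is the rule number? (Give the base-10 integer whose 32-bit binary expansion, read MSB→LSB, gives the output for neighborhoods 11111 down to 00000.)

  [31] ##### => #  t=2,i=6
  [30] ####. => .  t=2,i=9
  [29] ###.# => .  t=7,i=7
  [28] ###.. => .  t=0,i=2
  [27] ##.## => .  t=9,i=5
  [26] ##.#. => #  t=3,i=3
  [25] ##..# => .  t=2,i=0
  [24] ##... => .  t=0,i=3
  [23] #.### => #  t=2,i=4
  [22] #.##. => #  t=7,i=0
  [21] #.#.# => .  t=3,i=4
  [20] #.#.. => .  t=6,i=8
  [19] #..## => #  t=4,i=5
  [18] #..#. => #  t=2,i=1
  [17] #...# => .  t=0,i=4
  [16] #.... => .  t=1,i=3
  [15] .#### => .  t=2,i=5
  [14] .###. => #  t=0,i=1
  [13] .##.# => #  t=3,i=2
  [12] .##.. => .  t=0,i=7
  [11] .#.## => .  t=2,i=3
  [10] .#.#. => #  t=6,i=7
  [9] .#..# => .  t=6,i=4
  [8] .#... => #  t=1,i=2
  [7] ..### => .  t=0,i=0
  [6] ..##. => .  t=0,i=6
  [5] ..#.# => #  t=2,i=2
  [4] ..#.. => .  t=1,i=1
  [3] ...## => .  t=0,i=5
  [2] ...#. => .  t=1,i=0
  [1] ....# => #  t=1,i=10
  [0] ..... => #  t=1,i=4
  bits 10000100110011000110010100100011 = 2227987747

2227987747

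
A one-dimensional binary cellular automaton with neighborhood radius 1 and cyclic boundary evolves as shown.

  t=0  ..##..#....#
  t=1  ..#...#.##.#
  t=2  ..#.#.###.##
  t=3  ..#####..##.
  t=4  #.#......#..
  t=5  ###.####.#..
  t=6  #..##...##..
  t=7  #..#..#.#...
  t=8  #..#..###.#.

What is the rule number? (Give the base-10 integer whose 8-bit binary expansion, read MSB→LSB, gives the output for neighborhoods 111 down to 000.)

45

  ### -> .   bit 7 = 0  t=2,i=7
  ##. -> .   bit 6 = 0  t=0,i=3
  #.# -> #   bit 5 = 1  t=1,i=7
  #.. -> .   bit 4 = 0  t=0,i=0
  .## -> #   bit 3 = 1  t=0,i=2
  .#. -> #   bit 2 = 1  t=0,i=6
  ..# -> .   bit 1 = 0  t=0,i=1
  ... -> #   bit 0 = 1  t=0,i=8
  bits 00101101 = 45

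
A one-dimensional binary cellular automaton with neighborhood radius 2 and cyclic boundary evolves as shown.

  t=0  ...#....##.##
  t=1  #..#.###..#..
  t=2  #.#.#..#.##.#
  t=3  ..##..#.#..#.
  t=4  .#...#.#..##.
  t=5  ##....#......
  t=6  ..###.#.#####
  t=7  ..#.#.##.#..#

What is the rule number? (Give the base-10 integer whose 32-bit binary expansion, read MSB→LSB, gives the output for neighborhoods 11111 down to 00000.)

  ##### -> .   bit 31 = 0  t=6,i=10
  ####. -> .   bit 30 = 0  t=6,i=11
  ###.# -> #   bit 29 = 1  t=6,i=4
  ###.. -> #   bit 28 = 1  t=1,i=7
  ##.## -> #   bit 27 = 1  t=0,i=10
  ##.#. -> .   bit 26 = 0  t=2,i=1
  ##..# -> .   bit 25 = 0  t=1,i=8
  ##... -> #   bit 24 = 1  t=0,i=0
  #.### -> .   bit 23 = 0  t=1,i=5
  #.##. -> .   bit 22 = 0  t=0,i=11
  #.#.# -> #   bit 21 = 1  t=2,i=2
  #.#.. -> .   bit 20 = 0  t=2,i=4
  #..## -> .   bit 19 = 0  t=4,i=9
  #..#. -> #   bit 18 = 1  t=1,i=2
  #...# -> .   bit 17 = 0  t=0,i=1
  #.... -> #   bit 16 = 1  t=0,i=5
  .#### -> #   bit 15 = 1  t=6,i=9
  .###. -> .   bit 14 = 0  t=1,i=6
  .##.# -> .   bit 13 = 0  t=0,i=9
  .##.. -> .   bit 12 = 0  t=0,i=12
  .#.## -> #   bit 11 = 1  t=1,i=4
  .#.#. -> #   bit 10 = 1  t=2,i=3
  .#..# -> .   bit 9 = 0  t=1,i=1
  .#... -> .   bit 8 = 0  t=0,i=4
  ..### -> #   bit 7 = 1  t=6,i=2
  ..##. -> .   bit 6 = 0  t=0,i=8
  ..#.# -> .   bit 5 = 0  t=1,i=3
  ..#.. -> #   bit 4 = 1  t=0,i=3
  ...## -> #   bit 3 = 1  t=0,i=7
  ...#. -> .   bit 2 = 0  t=0,i=2
  ....# -> #   bit 1 = 1  t=0,i=6
  ..... -> #   bit 0 = 1  t=5,i=9
  bits 00111001001001011000110010011011 = 958762139

958762139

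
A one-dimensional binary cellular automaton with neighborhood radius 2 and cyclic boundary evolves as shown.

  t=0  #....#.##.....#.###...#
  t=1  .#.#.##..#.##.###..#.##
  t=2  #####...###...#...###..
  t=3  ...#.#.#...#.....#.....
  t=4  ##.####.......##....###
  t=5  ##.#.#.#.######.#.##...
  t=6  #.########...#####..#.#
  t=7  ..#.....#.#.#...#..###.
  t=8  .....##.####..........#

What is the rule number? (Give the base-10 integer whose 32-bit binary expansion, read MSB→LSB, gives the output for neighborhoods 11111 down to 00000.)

  [31] ##### => .  t=2,i=2
  [30] ####. => #  t=2,i=3
  [29] ###.# => #  t=4,i=1
  [28] ###.. => .  t=0,i=18
  [27] ##.## => .  t=1,i=13
  [26] ##.#. => #  t=1,i=0
  [25] ##..# => .  t=1,i=7
  [24] ##... => #  t=0,i=1
  [23] #.### => #  t=0,i=16
  [22] #.##. => .  t=0,i=7
  [21] #.#.# => #  t=1,i=1
  [20] #.#.. => .  t=3,i=7
  [19] #..## => .  t=2,i=22
  [18] #..#. => #  t=1,i=8
  [17] #...# => .  t=0,i=20
  [16] #.... => .  t=0,i=2
  [15] .#### => .  t=2,i=1
  [14] .###. => .  t=0,i=17
  [13] .##.# => .  t=1,i=12
  [12] .##.. => .  t=0,i=0
  [11] .#.## => #  t=0,i=6
  [10] .#.#. => #  t=1,i=2
  [9] .#..# => .  t=7,i=17
  [8] .#... => .  t=2,i=15
  [7] ..### => .  t=2,i=0
  [6] ..##. => #  t=0,i=22
  [5] ..#.# => #  t=0,i=5
  [4] ..#.. => .  t=2,i=14
  [3] ...## => #  t=0,i=21
  [2] ...#. => .  t=0,i=4
  [1] ....# => #  t=0,i=3
  [0] ..... => #  t=0,i=11
  bits 01100101101001000000110001101011 = 1705249899

1705249899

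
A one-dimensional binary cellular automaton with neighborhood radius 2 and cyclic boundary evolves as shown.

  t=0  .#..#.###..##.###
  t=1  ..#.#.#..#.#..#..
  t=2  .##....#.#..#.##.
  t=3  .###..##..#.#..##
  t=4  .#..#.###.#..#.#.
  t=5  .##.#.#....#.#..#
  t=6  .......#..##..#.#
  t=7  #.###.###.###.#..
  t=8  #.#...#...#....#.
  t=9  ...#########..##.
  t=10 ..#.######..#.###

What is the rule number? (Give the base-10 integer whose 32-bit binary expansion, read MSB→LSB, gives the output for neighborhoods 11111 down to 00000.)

  #####|#  b31=1 t=9,i=5
  ####.|.  b30=0 t=9,i=10
  ###.#|.  b29=0 t=0,i=16
  ###..|.  b28=0 t=0,i=8
  ##.##|.  b27=0 t=0,i=13
  ##.#.|.  b26=0 t=0,i=0
  ##..#|#  b25=1 t=0,i=9
  ##...|#  b24=1 t=2,i=3
  #.###|#  b23=1 t=0,i=6
  #.##.|.  b22=0 t=2,i=14
  #.#.#|.  b21=0 t=1,i=4
  #.#..|.  b20=0 t=0,i=1
  #..##|.  b19=0 t=0,i=10
  #..#.|.  b18=0 t=0,i=3
  #...#|#  b17=1 t=8,i=4
  #....|.  b16=0 t=1,i=16
  .####|#  b15=1 t=9,i=4
  .###.|.  b14=0 t=0,i=7
  .##.#|.  b13=0 t=0,i=12
  .##..|#  b12=1 t=2,i=2
  .#.##|.  b11=0 t=0,i=5
  .#.#.|.  b10=0 t=1,i=3
  .#..#|#  b9=1 t=0,i=2
  .#...|#  b8=1 t=1,i=15
  ..###|.  b7=0 t=9,i=3
  ..##.|#  b6=1 t=0,i=11
  ..#.#|#  b5=1 t=0,i=4
  ..#..|#  b4=1 t=1,i=14
  ...##|#  b3=1 t=9,i=2
  ...#.|#  b2=1 t=1,i=1
  ....#|.  b1=0 t=1,i=0
  .....|#  b0=1 t=6,i=2
  bits 10000011100000101001001101111101 = 2206372733

2206372733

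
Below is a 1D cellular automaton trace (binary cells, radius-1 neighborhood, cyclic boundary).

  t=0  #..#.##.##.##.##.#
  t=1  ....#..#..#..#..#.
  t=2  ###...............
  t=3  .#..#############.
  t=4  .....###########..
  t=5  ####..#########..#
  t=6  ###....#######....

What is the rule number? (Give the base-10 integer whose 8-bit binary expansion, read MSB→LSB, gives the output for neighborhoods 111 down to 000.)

161

  ###|#  b7=1 t=2,i=1
  ##.|.  b6=0 t=0,i=0
  #.#|#  b5=1 t=0,i=4
  #..|.  b4=0 t=0,i=1
  .##|.  b3=0 t=0,i=5
  .#.|.  b2=0 t=0,i=3
  ..#|.  b1=0 t=0,i=2
  ...|#  b0=1 t=1,i=0
  bits 10100001 = 161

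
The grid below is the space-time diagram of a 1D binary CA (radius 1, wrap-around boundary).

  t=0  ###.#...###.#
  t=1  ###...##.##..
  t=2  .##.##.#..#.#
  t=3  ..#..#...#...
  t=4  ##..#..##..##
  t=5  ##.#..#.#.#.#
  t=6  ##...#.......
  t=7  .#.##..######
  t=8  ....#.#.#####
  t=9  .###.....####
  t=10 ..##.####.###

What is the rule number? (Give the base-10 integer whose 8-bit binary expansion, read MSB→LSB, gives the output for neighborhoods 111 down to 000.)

  nb ###: next=#  (t=0,i=0, bit7=1)
  nb ##.: next=#  (t=0,i=2, bit6=1)
  nb #.#: next=.  (t=0,i=3, bit5=0)
  nb #..: next=.  (t=0,i=5, bit4=0)
  nb .##: next=.  (t=0,i=8, bit3=0)
  nb .#.: next=.  (t=0,i=4, bit2=0)
  nb ..#: next=#  (t=0,i=7, bit1=1)
  nb ...: next=#  (t=0,i=6, bit0=1)
  bits 11000011 = 195

195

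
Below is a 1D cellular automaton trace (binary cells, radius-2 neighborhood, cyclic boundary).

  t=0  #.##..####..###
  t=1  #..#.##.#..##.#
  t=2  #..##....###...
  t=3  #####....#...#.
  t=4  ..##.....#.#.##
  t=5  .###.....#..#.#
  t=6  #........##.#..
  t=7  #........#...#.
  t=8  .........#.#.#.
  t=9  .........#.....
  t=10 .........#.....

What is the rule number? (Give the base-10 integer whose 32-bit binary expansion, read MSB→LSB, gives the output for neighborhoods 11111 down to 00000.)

3758758640

  #####|#  b31=1 t=3,i=2
  ####.|#  b30=1 t=0,i=8
  ###.#|#  b29=1 t=0,i=0
  ###..|.  b28=0 t=0,i=9
  ##.##|.  b27=0 t=0,i=1
  ##.#.|.  b26=0 t=1,i=7
  ##..#|.  b25=0 t=0,i=4
  ##...|.  b24=0 t=2,i=5
  #.###|.  b23=0 t=3,i=0
  #.##.|.  b22=0 t=0,i=2
  #.#.#|.  b21=0 t=4,i=11
  #.#..|.  b20=0 t=1,i=8
  #..##|#  b19=1 t=0,i=5
  #..#.|.  b18=0 t=1,i=2
  #...#|#  b17=1 t=2,i=13
  #....|.  b16=0 t=2,i=6
  .####|.  b15=0 t=0,i=7
  .###.|.  b14=0 t=2,i=10
  .##.#|.  b13=0 t=1,i=6
  .##..|#  b12=1 t=0,i=3
  .#.##|#  b11=1 t=1,i=4
  .#.#.|.  b10=0 t=4,i=10
  .#..#|#  b9=1 t=1,i=9
  .#...|.  b8=0 t=3,i=10
  ..###|#  b7=1 t=0,i=6
  ..##.|#  b6=1 t=1,i=11
  ..#.#|#  b5=1 t=1,i=3
  ..#..|#  b4=1 t=2,i=0
  ...##|.  b3=0 t=2,i=8
  ...#.|.  b2=0 t=2,i=14
  ....#|.  b1=0 t=2,i=7
  .....|.  b0=0 t=4,i=6
  bits 11100000000010100001101011110000 = 3758758640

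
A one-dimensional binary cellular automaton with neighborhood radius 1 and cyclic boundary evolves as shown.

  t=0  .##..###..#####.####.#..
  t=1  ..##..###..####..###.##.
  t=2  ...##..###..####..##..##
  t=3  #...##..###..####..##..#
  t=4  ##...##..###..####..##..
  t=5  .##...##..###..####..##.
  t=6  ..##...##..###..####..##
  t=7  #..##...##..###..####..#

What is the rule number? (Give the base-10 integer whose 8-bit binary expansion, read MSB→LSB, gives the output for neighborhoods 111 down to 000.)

212

  ### -> #   bit 7 = 1  t=0,i=6
  ##. -> #   bit 6 = 1  t=0,i=2
  #.# -> .   bit 5 = 0  t=0,i=15
  #.. -> #   bit 4 = 1  t=0,i=3
  .## -> .   bit 3 = 0  t=0,i=1
  .#. -> #   bit 2 = 1  t=0,i=21
  ..# -> .   bit 1 = 0  t=0,i=0
  ... -> .   bit 0 = 0  t=0,i=23
  bits 11010100 = 212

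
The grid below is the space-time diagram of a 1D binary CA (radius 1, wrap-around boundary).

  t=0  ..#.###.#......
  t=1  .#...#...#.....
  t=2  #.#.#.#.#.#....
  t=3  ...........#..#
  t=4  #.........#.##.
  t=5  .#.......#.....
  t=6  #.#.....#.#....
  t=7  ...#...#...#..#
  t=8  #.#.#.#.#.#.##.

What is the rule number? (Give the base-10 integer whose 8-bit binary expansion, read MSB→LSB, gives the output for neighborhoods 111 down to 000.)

146

  [7] ### => #  t=0,i=5
  [6] ##. => .  t=0,i=6
  [5] #.# => .  t=0,i=3
  [4] #.. => #  t=0,i=9
  [3] .## => .  t=0,i=4
  [2] .#. => .  t=0,i=2
  [1] ..# => #  t=0,i=1
  [0] ... => .  t=0,i=0
  bits 10010010 = 146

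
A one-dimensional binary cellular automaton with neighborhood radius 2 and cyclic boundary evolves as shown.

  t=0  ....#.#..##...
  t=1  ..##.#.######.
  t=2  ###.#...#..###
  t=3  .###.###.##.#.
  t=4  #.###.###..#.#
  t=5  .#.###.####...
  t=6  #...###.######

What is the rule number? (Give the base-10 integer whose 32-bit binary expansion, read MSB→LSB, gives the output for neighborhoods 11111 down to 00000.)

  ##### -> .   bit 31 = 0  t=1,i=9
  ####. -> #   bit 30 = 1  t=1,i=11
  ###.# -> #   bit 29 = 1  t=2,i=2
  ###.. -> #   bit 28 = 1  t=1,i=12
  ##.## -> #   bit 27 = 1  t=3,i=4
  ##.#. -> #   bit 26 = 1  t=1,i=4
  ##..# -> #   bit 25 = 1  t=4,i=9
  ##... -> #   bit 24 = 1  t=0,i=11
  #.### -> .   bit 23 = 0  t=1,i=7
  #.##. -> .   bit 22 = 0  t=3,i=9
  #.#.# -> .   bit 21 = 0  t=1,i=5
  #.#.. -> .   bit 20 = 0  t=0,i=6
  #..## -> #   bit 19 = 1  t=0,i=8
  #..#. -> #   bit 18 = 1  t=4,i=10
  #...# -> #   bit 17 = 1  t=1,i=0
  #.... -> #   bit 16 = 1  t=0,i=12
  .#### -> #   bit 15 = 1  t=1,i=8
  .###. -> #   bit 14 = 1  t=3,i=2
  .##.# -> .   bit 13 = 0  t=1,i=3
  .##.. -> #   bit 12 = 1  t=0,i=10
  .#.## -> .   bit 11 = 0  t=1,i=6
  .#.#. -> #   bit 10 = 1  t=0,i=5
  .#..# -> #   bit 9 = 1  t=0,i=7
  .#... -> #   bit 8 = 1  t=2,i=5
  ..### -> .   bit 7 = 0  t=2,i=11
  ..##. -> #   bit 6 = 1  t=0,i=9
  ..#.# -> .   bit 5 = 0  t=0,i=4
  ..#.. -> .   bit 4 = 0  t=2,i=8
  ...## -> #   bit 3 = 1  t=1,i=1
  ...#. -> #   bit 2 = 1  t=0,i=3
  ....# -> #   bit 1 = 1  t=0,i=2
  ..... -> .   bit 0 = 0  t=0,i=0
  bits 01111111000011111101011101001110 = 2131744590

2131744590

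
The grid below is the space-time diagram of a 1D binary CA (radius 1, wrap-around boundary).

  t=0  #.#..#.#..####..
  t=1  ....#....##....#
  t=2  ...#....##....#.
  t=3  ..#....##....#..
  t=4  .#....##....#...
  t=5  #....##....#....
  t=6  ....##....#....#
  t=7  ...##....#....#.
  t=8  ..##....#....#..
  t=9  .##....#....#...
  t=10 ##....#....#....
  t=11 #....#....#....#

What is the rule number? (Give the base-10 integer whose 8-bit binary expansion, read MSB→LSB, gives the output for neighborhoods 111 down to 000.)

10

  [7] ### => .  t=0,i=11
  [6] ##. => .  t=0,i=13
  [5] #.# => .  t=0,i=1
  [4] #.. => .  t=0,i=3
  [3] .## => #  t=0,i=10
  [2] .#. => .  t=0,i=0
  [1] ..# => #  t=0,i=4
  [0] ... => .  t=1,i=1
  bits 00001010 = 10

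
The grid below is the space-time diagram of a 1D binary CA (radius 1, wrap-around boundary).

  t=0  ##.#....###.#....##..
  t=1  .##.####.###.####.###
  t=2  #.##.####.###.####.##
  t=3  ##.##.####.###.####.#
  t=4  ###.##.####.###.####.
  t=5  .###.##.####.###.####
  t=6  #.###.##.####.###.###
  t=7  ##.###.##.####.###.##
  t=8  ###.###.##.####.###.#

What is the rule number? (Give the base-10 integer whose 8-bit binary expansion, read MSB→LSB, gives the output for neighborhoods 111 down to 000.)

243

  ### -> #   bit 7 = 1  t=0,i=9
  ##. -> #   bit 6 = 1  t=0,i=1
  #.# -> #   bit 5 = 1  t=0,i=2
  #.. -> #   bit 4 = 1  t=0,i=4
  .## -> .   bit 3 = 0  t=0,i=0
  .#. -> .   bit 2 = 0  t=0,i=3
  ..# -> #   bit 1 = 1  t=0,i=7
  ... -> #   bit 0 = 1  t=0,i=5
  bits 11110011 = 243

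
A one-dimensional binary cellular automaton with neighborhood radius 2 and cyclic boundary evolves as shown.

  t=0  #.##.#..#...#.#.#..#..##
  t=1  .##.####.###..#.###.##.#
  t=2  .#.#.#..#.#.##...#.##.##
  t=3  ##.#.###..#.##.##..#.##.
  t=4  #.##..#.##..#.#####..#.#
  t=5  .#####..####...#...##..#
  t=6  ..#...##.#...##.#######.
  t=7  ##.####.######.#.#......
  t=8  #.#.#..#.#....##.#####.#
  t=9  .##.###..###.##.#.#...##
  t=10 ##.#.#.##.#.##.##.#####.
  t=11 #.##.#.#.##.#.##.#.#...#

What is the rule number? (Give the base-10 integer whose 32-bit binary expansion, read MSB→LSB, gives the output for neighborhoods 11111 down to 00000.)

243258189

  #####|.  b31=0 t=4,i=16
  ####.|.  b30=0 t=1,i=6
  ###.#|.  b29=0 t=0,i=0
  ###..|.  b28=0 t=1,i=11
  ##.##|#  b27=1 t=0,i=1
  ##.#.|#  b26=1 t=0,i=4
  ##..#|#  b25=1 t=1,i=12
  ##...|.  b24=0 t=2,i=14
  #.###|.  b23=0 t=1,i=4
  #.##.|#  b22=1 t=0,i=2
  #.#.#|#  b21=1 t=0,i=14
  #.#..|#  b20=1 t=0,i=5
  #..##|#  b19=1 t=0,i=21
  #..#.|#  b18=1 t=0,i=7
  #...#|#  b17=1 t=0,i=10
  #....|#  b16=1 t=7,i=19
  .####|#  b15=1 t=1,i=5
  .###.|#  b14=1 t=0,i=23
  .##.#|.  b13=0 t=0,i=3
  .##..|#  b12=1 t=2,i=13
  .#.##|.  b11=0 t=1,i=0
  .#.#.|.  b10=0 t=0,i=13
  .#..#|#  b9=1 t=0,i=6
  .#...|#  b8=1 t=0,i=9
  ..###|.  b7=0 t=0,i=22
  ..##.|#  b6=1 t=5,i=19
  ..#.#|.  b5=0 t=0,i=12
  ..#..|.  b4=0 t=0,i=8
  ...##|#  b3=1 t=5,i=18
  ...#.|#  b2=1 t=0,i=11
  ....#|.  b1=0 t=7,i=22
  .....|#  b0=1 t=7,i=20
  bits 00001110011111111101001101001101 = 243258189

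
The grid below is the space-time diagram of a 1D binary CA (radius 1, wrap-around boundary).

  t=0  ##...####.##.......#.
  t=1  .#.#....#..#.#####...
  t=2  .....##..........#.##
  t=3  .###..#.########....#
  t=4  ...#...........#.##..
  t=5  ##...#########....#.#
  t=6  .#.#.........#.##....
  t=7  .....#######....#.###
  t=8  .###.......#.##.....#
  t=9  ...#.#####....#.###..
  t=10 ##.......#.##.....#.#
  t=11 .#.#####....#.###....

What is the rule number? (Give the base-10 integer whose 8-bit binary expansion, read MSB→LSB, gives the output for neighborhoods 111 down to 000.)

65

  ### -> .   bit 7 = 0  t=0,i=6
  ##. -> #   bit 6 = 1  t=0,i=1
  #.# -> .   bit 5 = 0  t=0,i=9
  #.. -> .   bit 4 = 0  t=0,i=2
  .## -> .   bit 3 = 0  t=0,i=0
  .#. -> .   bit 2 = 0  t=0,i=19
  ..# -> .   bit 1 = 0  t=0,i=4
  ... -> #   bit 0 = 1  t=0,i=3
  bits 01000001 = 65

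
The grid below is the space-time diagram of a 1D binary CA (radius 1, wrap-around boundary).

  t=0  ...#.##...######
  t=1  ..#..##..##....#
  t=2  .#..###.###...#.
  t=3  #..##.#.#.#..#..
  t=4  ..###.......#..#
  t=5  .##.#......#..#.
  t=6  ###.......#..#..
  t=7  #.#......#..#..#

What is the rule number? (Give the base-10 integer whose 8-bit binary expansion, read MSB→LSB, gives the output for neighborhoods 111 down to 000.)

  ###|.  b7=0 t=0,i=11
  ##.|#  b6=1 t=0,i=6
  #.#|.  b5=0 t=0,i=4
  #..|.  b4=0 t=0,i=0
  .##|#  b3=1 t=0,i=5
  .#.|.  b2=0 t=0,i=3
  ..#|#  b1=1 t=0,i=2
  ...|.  b0=0 t=0,i=1
  bits 01001010 = 74

74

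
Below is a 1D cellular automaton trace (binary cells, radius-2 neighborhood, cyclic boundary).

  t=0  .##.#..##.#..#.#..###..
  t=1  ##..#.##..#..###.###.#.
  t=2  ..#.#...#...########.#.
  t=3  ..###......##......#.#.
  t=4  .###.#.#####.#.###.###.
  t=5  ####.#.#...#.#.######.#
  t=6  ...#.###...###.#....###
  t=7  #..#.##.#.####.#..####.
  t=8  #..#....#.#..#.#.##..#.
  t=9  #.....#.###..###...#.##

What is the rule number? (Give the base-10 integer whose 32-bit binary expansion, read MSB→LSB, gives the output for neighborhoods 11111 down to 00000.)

  #####|.  b31=0 t=2,i=14
  ####.|.  b30=0 t=2,i=18
  ###.#|#  b29=1 t=1,i=15
  ###..|.  b28=0 t=0,i=20
  ##.##|#  b27=1 t=1,i=16
  ##.#.|.  b26=0 t=0,i=3
  ##..#|#  b25=1 t=1,i=2
  ##...|#  b24=1 t=0,i=21
  #.###|#  b23=1 t=1,i=17
  #.##.|.  b22=0 t=1,i=0
  #.#.#|#  b21=1 t=1,i=21
  #.#..|#  b20=1 t=0,i=4
  #..##|#  b19=1 t=0,i=6
  #..#.|.  b18=0 t=0,i=12
  #...#|.  b17=0 t=0,i=22
  #....|.  b16=0 t=3,i=6
  .####|.  b15=0 t=2,i=13
  .###.|#  b14=1 t=0,i=19
  .##.#|.  b13=0 t=0,i=2
  .##..|.  b12=0 t=1,i=1
  .#.##|.  b11=0 t=1,i=5
  .#.#.|#  b10=1 t=0,i=14
  .#..#|.  b9=0 t=0,i=5
  .#...|.  b8=0 t=2,i=5
  ..###|#  b7=1 t=0,i=18
  ..##.|#  b6=1 t=0,i=1
  ..#.#|#  b5=1 t=0,i=13
  ..#..|.  b4=0 t=1,i=10
  ...##|#  b3=1 t=0,i=0
  ...#.|.  b2=0 t=2,i=1
  ....#|#  b1=1 t=3,i=9
  .....|#  b0=1 t=3,i=7
  bits 00101011101110000100010011101011 = 733496555

733496555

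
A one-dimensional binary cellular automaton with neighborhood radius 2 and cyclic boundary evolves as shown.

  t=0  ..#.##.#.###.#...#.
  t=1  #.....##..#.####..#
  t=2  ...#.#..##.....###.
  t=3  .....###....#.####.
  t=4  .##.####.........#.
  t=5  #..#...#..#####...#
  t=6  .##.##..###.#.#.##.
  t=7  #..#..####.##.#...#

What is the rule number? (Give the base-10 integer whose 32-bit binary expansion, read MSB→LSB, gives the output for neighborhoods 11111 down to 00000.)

2654880649

  #####|#  b31=1 t=5,i=12
  ####.|.  b30=0 t=1,i=14
  ###.#|.  b29=0 t=0,i=11
  ###..|#  b28=1 t=1,i=15
  ##.##|#  b27=1 t=4,i=3
  ##.#.|#  b26=1 t=0,i=6
  ##..#|#  b25=1 t=1,i=8
  ##...|.  b24=0 t=1,i=1
  #.###|.  b23=0 t=0,i=9
  #.##.|.  b22=0 t=0,i=4
  #.#.#|#  b21=1 t=0,i=7
  #.#..|#  b20=1 t=0,i=13
  #..##|#  b19=1 t=1,i=17
  #..#.|#  b18=1 t=1,i=9
  #...#|#  b17=1 t=0,i=0
  #....|.  b16=0 t=1,i=2
  .####|.  b15=0 t=1,i=13
  .###.|#  b14=1 t=0,i=10
  .##.#|.  b13=0 t=0,i=5
  .##..|.  b12=0 t=1,i=0
  .#.##|.  b11=0 t=0,i=3
  .#.#.|.  b10=0 t=2,i=4
  .#..#|#  b9=1 t=2,i=6
  .#...|#  b8=1 t=0,i=14
  ..###|#  b7=1 t=2,i=15
  ..##.|.  b6=0 t=1,i=6
  ..#.#|.  b5=0 t=0,i=2
  ..#..|.  b4=0 t=0,i=17
  ...##|#  b3=1 t=1,i=5
  ...#.|.  b2=0 t=0,i=1
  ....#|.  b1=0 t=1,i=4
  .....|#  b0=1 t=1,i=3
  bits 10011110001111100100001110001001 = 2654880649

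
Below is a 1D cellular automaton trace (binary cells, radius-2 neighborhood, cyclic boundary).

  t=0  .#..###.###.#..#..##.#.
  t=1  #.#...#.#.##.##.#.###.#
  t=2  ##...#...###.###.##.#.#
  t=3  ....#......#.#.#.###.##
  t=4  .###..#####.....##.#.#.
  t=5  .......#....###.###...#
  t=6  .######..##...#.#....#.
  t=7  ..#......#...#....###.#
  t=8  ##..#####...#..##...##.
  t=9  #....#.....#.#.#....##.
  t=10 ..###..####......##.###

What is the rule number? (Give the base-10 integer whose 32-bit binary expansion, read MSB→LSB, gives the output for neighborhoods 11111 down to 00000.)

616933959

  #####|.  b31=0 t=4,i=8
  ####.|.  b30=0 t=4,i=9
  ###.#|#  b29=1 t=0,i=6
  ###..|.  b28=0 t=2,i=1
  ##.##|.  b27=0 t=0,i=7
  ##.#.|#  b26=1 t=0,i=11
  ##..#|.  b25=0 t=4,i=4
  ##...|.  b24=0 t=2,i=2
  #.###|#  b23=1 t=0,i=8
  #.##.|#  b22=1 t=1,i=10
  #.#.#|.  b21=0 t=1,i=8
  #.#..|.  b20=0 t=0,i=12
  #..##|.  b19=0 t=0,i=3
  #..#.|#  b18=1 t=0,i=0
  #...#|.  b17=0 t=1,i=4
  #....|#  b16=1 t=3,i=1
  .####|#  b15=1 t=4,i=7
  .###.|.  b14=0 t=0,i=5
  .##.#|#  b13=1 t=0,i=19
  .##..|.  b12=0 t=3,i=22
  .#.##|#  b11=1 t=1,i=9
  .#.#.|.  b10=0 t=1,i=7
  .#..#|#  b9=1 t=0,i=2
  .#...|.  b8=0 t=1,i=3
  ..###|.  b7=0 t=0,i=4
  ..##.|#  b6=1 t=0,i=18
  ..#.#|.  b5=0 t=1,i=6
  ..#..|.  b4=0 t=0,i=1
  ...##|.  b3=0 t=2,i=8
  ...#.|#  b2=1 t=1,i=5
  ....#|#  b1=1 t=3,i=2
  .....|#  b0=1 t=3,i=7
  bits 00100100110001011010101001000111 = 616933959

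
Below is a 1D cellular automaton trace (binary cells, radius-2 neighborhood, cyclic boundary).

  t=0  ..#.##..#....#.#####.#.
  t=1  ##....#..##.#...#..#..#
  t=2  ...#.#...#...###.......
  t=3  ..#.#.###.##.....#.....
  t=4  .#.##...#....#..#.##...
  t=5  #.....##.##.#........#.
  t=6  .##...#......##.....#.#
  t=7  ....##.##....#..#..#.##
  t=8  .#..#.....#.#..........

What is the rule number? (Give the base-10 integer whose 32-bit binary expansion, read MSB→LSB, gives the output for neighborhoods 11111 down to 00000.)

572753220

  ##### -> .   bit 31 = 0  t=0,i=17
  ####. -> .   bit 30 = 0  t=0,i=18
  ###.# -> #   bit 29 = 1  t=0,i=19
  ###.. -> .   bit 28 = 0  t=1,i=1
  ##.## -> .   bit 27 = 0  t=3,i=9
  ##.#. -> .   bit 26 = 0  t=0,i=20
  ##..# -> #   bit 25 = 1  t=0,i=6
  ##... -> .   bit 24 = 0  t=1,i=2
  #.### -> .   bit 23 = 0  t=0,i=15
  #.##. -> .   bit 22 = 0  t=0,i=4
  #.#.# -> #   bit 21 = 1  t=3,i=4
  #.#.. -> .   bit 20 = 0  t=0,i=21
  #..## -> .   bit 19 = 0  t=1,i=8
  #..#. -> .   bit 18 = 0  t=0,i=7
  #...# -> #   bit 17 = 1  t=0,i=0
  #.... -> #   bit 16 = 1  t=0,i=10
  .#### -> #   bit 15 = 1  t=0,i=16
  .###. -> .   bit 14 = 0  t=1,i=0
  .##.# -> .   bit 13 = 0  t=1,i=10
  .##.. -> .   bit 12 = 0  t=0,i=5
  .#.## -> .   bit 11 = 0  t=0,i=3
  .#.#. -> #   bit 10 = 1  t=2,i=4
  .#..# -> .   bit 9 = 0  t=1,i=7
  .#... -> #   bit 8 = 1  t=0,i=9
  ..### -> .   bit 7 = 0  t=1,i=22
  ..##. -> #   bit 6 = 1  t=1,i=9
  ..#.# -> .   bit 5 = 0  t=0,i=2
  ..#.. -> .   bit 4 = 0  t=0,i=8
  ...## -> .   bit 3 = 0  t=2,i=12
  ...#. -> #   bit 2 = 1  t=0,i=1
  ....# -> .   bit 1 = 0  t=0,i=11
  ..... -> .   bit 0 = 0  t=2,i=0
  bits 00100010001000111000010101000100 = 572753220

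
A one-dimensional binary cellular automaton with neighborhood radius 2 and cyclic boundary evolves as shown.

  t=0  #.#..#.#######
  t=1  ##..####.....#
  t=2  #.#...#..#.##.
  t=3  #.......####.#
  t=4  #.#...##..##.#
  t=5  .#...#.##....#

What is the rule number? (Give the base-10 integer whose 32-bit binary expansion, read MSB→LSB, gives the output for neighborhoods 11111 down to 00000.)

1726306346

  nb #####: next=.  (t=0,i=9, bit31=0)
  nb ####.: next=#  (t=0,i=13, bit30=1)
  nb ###.#: next=#  (t=0,i=0, bit29=1)
  nb ###..: next=.  (t=1,i=1, bit28=0)
  nb ##.##: next=.  (t=3,i=12, bit27=0)
  nb ##.#.: next=#  (t=0,i=1, bit26=1)
  nb ##..#: next=#  (t=1,i=2, bit25=1)
  nb ##...: next=.  (t=1,i=8, bit24=0)
  nb #.###: next=#  (t=0,i=7, bit23=1)
  nb #.##.: next=#  (t=2,i=11, bit22=1)
  nb #.#.#: next=#  (t=2,i=0, bit21=1)
  nb #.#..: next=.  (t=0,i=2, bit20=0)
  nb #..##: next=.  (t=1,i=3, bit19=0)
  nb #..#.: next=#  (t=0,i=4, bit18=1)
  nb #...#: next=.  (t=2,i=4, bit17=0)
  nb #....: next=#  (t=1,i=9, bit16=1)
  nb .####: next=.  (t=0,i=8, bit15=0)
  nb .###.: next=#  (t=1,i=0, bit14=1)
  nb .##.#: next=.  (t=2,i=12, bit13=0)
  nb .##..: next=#  (t=3,i=0, bit12=1)
  nb .#.##: next=#  (t=0,i=6, bit11=1)
  nb .#.#.: next=.  (t=2,i=1, bit10=0)
  nb .#..#: next=.  (t=0,i=3, bit9=0)
  nb .#...: next=.  (t=2,i=3, bit8=0)
  nb ..###: next=.  (t=1,i=4, bit7=0)
  nb ..##.: next=.  (t=4,i=6, bit6=0)
  nb ..#.#: next=#  (t=0,i=5, bit5=1)
  nb ..#..: next=.  (t=2,i=6, bit4=0)
  nb ...##: next=#  (t=1,i=12, bit3=1)
  nb ...#.: next=.  (t=2,i=5, bit2=0)
  nb ....#: next=#  (t=1,i=11, bit1=1)
  nb .....: next=.  (t=1,i=10, bit0=0)
  bits 01100110111001010101100000101010 = 1726306346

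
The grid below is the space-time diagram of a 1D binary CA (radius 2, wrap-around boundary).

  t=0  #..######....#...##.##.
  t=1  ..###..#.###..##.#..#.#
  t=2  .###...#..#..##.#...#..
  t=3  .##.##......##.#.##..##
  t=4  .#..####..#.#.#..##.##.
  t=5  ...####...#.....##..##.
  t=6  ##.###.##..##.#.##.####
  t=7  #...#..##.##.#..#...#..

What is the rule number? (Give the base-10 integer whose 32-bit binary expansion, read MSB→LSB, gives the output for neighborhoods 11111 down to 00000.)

  [31] ##### => .  t=0,i=5
  [30] ####. => #  t=0,i=7
  [29] ###.# => .  t=6,i=1
  [28] ###.. => .  t=0,i=8
  [27] ##.## => .  t=0,i=19
  [26] ##.#. => #  t=0,i=22
  [25] ##..# => .  t=1,i=5
  [24] ##... => #  t=0,i=9
  [23] #.### => .  t=1,i=9
  [22] #.##. => #  t=0,i=20
  [21] #.#.# => .  t=3,i=15
  [20] #.#.. => .  t=0,i=0
  [19] #..## => #  t=0,i=2
  [18] #..#. => .  t=1,i=6
  [17] #...# => #  t=0,i=15
  [16] #.... => #  t=0,i=10
  [15] .#### => #  t=0,i=4
  [14] .###. => #  t=1,i=3
  [13] .##.# => .  t=0,i=18
  [12] .##.. => #  t=3,i=5
  [11] .#.## => .  t=1,i=8
  [10] .#.#. => .  t=1,i=21
  [9] .#..# => .  t=0,i=1
  [8] .#... => #  t=0,i=14
  [7] ..### => #  t=0,i=3
  [6] ..##. => #  t=0,i=17
  [5] ..#.# => #  t=1,i=7
  [4] ..#.. => .  t=0,i=13
  [3] ...## => .  t=0,i=16
  [2] ...#. => .  t=0,i=12
  [1] ....# => #  t=0,i=11
  [0] ..... => .  t=3,i=8
  bits 01000101010010111101000111100010 = 1162596834

1162596834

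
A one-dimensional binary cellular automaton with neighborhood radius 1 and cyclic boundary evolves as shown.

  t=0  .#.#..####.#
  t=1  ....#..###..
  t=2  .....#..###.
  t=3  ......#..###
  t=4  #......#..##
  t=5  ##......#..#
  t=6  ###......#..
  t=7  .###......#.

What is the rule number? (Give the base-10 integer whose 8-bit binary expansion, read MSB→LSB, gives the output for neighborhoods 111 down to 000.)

  ### -> #   bit 7 = 1  t=0,i=7
  ##. -> #   bit 6 = 1  t=0,i=9
  #.# -> .   bit 5 = 0  t=0,i=0
  #.. -> #   bit 4 = 1  t=0,i=4
  .## -> .   bit 3 = 0  t=0,i=6
  .#. -> .   bit 2 = 0  t=0,i=1
  ..# -> .   bit 1 = 0  t=0,i=5
  ... -> .   bit 0 = 0  t=1,i=0
  bits 11010000 = 208

208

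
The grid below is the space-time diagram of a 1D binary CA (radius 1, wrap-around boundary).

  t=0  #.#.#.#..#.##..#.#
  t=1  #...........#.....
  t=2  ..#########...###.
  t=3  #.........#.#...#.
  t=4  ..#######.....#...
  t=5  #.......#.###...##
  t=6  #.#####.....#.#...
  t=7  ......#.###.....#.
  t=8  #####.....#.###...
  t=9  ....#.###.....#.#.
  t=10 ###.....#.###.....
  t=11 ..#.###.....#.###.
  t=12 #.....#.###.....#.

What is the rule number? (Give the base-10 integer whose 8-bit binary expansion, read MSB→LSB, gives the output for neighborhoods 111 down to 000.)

65

  nb ###: next=.  (t=2,i=3, bit7=0)
  nb ##.: next=#  (t=0,i=0, bit6=1)
  nb #.#: next=.  (t=0,i=1, bit5=0)
  nb #..: next=.  (t=0,i=7, bit4=0)
  nb .##: next=.  (t=0,i=11, bit3=0)
  nb .#.: next=.  (t=0,i=2, bit2=0)
  nb ..#: next=.  (t=0,i=8, bit1=0)
  nb ...: next=#  (t=1,i=2, bit0=1)
  bits 01000001 = 65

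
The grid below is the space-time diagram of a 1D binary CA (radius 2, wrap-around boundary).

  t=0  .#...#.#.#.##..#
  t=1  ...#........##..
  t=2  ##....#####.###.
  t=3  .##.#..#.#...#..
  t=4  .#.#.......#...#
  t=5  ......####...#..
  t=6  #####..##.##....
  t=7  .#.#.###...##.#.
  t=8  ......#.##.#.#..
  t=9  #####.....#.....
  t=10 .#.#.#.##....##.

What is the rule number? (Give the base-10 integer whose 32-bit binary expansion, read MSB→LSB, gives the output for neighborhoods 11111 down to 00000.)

1191891011

  [31] ##### => .  t=2,i=8
  [30] ####. => #  t=2,i=9
  [29] ###.# => .  t=2,i=10
  [28] ###.. => .  t=5,i=9
  [27] ##.## => .  t=2,i=11
  [26] ##.#. => #  t=3,i=3
  [25] ##..# => #  t=0,i=13
  [24] ##... => #  t=1,i=14
  [23] #.### => .  t=2,i=12
  [22] #.##. => .  t=0,i=11
  [21] #.#.# => .  t=0,i=7
  [20] #.#.. => .  t=0,i=1
  [19] #..## => #  t=6,i=6
  [18] #..#. => .  t=0,i=14
  [17] #...# => #  t=0,i=3
  [16] #.... => .  t=1,i=5
  [15] .#### => #  t=2,i=7
  [14] .###. => #  t=2,i=13
  [13] .##.# => .  t=3,i=2
  [12] .##.. => #  t=0,i=12
  [11] .#.## => .  t=0,i=10
  [10] .#.#. => .  t=0,i=0
  [9] .#..# => .  t=3,i=5
  [8] .#... => .  t=0,i=2
  [7] ..### => .  t=2,i=6
  [6] ..##. => #  t=1,i=12
  [5] ..#.# => .  t=0,i=5
  [4] ..#.. => .  t=1,i=3
  [3] ...## => .  t=1,i=11
  [2] ...#. => .  t=0,i=4
  [1] ....# => #  t=1,i=1
  [0] ..... => #  t=1,i=0
  bits 01000111000010101101000001000011 = 1191891011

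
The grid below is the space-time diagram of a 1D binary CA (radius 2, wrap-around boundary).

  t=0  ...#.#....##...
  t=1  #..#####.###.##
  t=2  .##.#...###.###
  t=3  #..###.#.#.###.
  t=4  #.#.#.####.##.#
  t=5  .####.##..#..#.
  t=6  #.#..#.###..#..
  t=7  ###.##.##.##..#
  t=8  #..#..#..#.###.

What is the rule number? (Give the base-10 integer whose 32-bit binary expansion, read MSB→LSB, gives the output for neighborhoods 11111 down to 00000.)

247321961

  nb #####: next=.  (t=1,i=5, bit31=0)
  nb ####.: next=.  (t=1,i=6, bit30=0)
  nb ###.#: next=.  (t=1,i=7, bit29=0)
  nb ###..: next=.  (t=1,i=0, bit28=0)
  nb ##.##: next=#  (t=1,i=8, bit27=1)
  nb ##.#.: next=#  (t=2,i=3, bit26=1)
  nb ##..#: next=#  (t=1,i=1, bit25=1)
  nb ##...: next=.  (t=0,i=12, bit24=0)
  nb #.###: next=#  (t=1,i=9, bit23=1)
  nb #.##.: next=.  (t=2,i=1, bit22=0)
  nb #.#.#: next=#  (t=3,i=7, bit21=1)
  nb #.#..: next=#  (t=0,i=5, bit20=1)
  nb #..##: next=#  (t=1,i=2, bit19=1)
  nb #..#.: next=#  (t=5,i=9, bit18=1)
  nb #...#: next=.  (t=2,i=6, bit17=0)
  nb #....: next=#  (t=0,i=7, bit16=1)
  nb .####: next=#  (t=1,i=4, bit15=1)
  nb .###.: next=#  (t=1,i=10, bit14=1)
  nb .##.#: next=.  (t=2,i=2, bit13=0)
  nb .##..: next=#  (t=0,i=11, bit12=1)
  nb .#.##: next=.  (t=3,i=10, bit11=0)
  nb .#.#.: next=#  (t=0,i=4, bit10=1)
  nb .#..#: next=.  (t=3,i=1, bit9=0)
  nb .#...: next=#  (t=0,i=6, bit8=1)
  nb ..###: next=.  (t=1,i=3, bit7=0)
  nb ..##.: next=#  (t=0,i=10, bit6=1)
  nb ..#.#: next=#  (t=0,i=3, bit5=1)
  nb ..#..: next=.  (t=5,i=10, bit4=0)
  nb ...##: next=#  (t=0,i=9, bit3=1)
  nb ...#.: next=.  (t=0,i=2, bit2=0)
  nb ....#: next=.  (t=0,i=1, bit1=0)
  nb .....: next=#  (t=0,i=0, bit0=1)
  bits 00001110101111011101010101101001 = 247321961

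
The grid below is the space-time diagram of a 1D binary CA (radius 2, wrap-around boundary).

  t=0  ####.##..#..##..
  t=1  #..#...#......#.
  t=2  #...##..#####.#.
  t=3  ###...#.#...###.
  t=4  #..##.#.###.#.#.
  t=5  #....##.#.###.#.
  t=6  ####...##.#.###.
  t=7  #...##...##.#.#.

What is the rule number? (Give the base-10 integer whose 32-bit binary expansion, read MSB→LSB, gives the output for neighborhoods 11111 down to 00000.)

666042787

  #####|.  b31=0 t=2,i=10
  ####.|.  b30=0 t=0,i=2
  ###.#|#  b29=1 t=0,i=3
  ###..|.  b28=0 t=3,i=2
  ##.##|.  b27=0 t=0,i=4
  ##.#.|#  b26=1 t=2,i=13
  ##..#|#  b25=1 t=0,i=7
  ##...|#  b24=1 t=3,i=3
  #.###|#  b23=1 t=3,i=0
  #.##.|.  b22=0 t=0,i=5
  #.#.#|#  b21=1 t=2,i=14
  #.#..|#  b20=1 t=1,i=0
  #..##|.  b19=0 t=0,i=11
  #..#.|.  b18=0 t=0,i=8
  #...#|#  b17=1 t=1,i=5
  #....|#  b16=1 t=1,i=9
  .####|.  b15=0 t=0,i=1
  .###.|.  b14=0 t=3,i=1
  .##.#|.  b13=0 t=4,i=4
  .##..|.  b12=0 t=0,i=6
  .#.##|.  b11=0 t=4,i=7
  .#.#.|.  b10=0 t=1,i=15
  .#..#|.  b9=0 t=0,i=10
  .#...|#  b8=1 t=1,i=4
  ..###|#  b7=1 t=0,i=0
  ..##.|.  b6=0 t=0,i=12
  ..#.#|#  b5=1 t=1,i=14
  ..#..|.  b4=0 t=0,i=9
  ...##|.  b3=0 t=2,i=3
  ...#.|.  b2=0 t=1,i=6
  ....#|#  b1=1 t=1,i=12
  .....|#  b0=1 t=1,i=10
  bits 00100111101100110000000110100011 = 666042787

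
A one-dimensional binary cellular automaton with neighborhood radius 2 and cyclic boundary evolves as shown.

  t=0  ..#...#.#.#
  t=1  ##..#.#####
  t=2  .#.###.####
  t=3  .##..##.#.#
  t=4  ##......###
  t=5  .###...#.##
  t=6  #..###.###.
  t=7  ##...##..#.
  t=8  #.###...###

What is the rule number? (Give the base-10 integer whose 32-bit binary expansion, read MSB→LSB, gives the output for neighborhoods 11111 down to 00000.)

3111620136

  [31] ##### => #  t=1,i=8
  [30] ####. => .  t=1,i=0
  [29] ###.# => #  t=2,i=5
  [28] ###.. => #  t=1,i=1
  [27] ##.## => #  t=2,i=6
  [26] ##.#. => .  t=2,i=0
  [25] ##..# => .  t=1,i=2
  [24] ##... => #  t=4,i=2
  [23] #.### => .  t=1,i=6
  [22] #.##. => #  t=3,i=1
  [21] #.#.# => #  t=0,i=8
  [20] #.#.. => #  t=0,i=10
  [19] #..## => .  t=3,i=4
  [18] #..#. => #  t=0,i=1
  [17] #...# => #  t=0,i=4
  [16] #.... => #  t=4,i=3
  [15] .#### => #  t=1,i=7
  [14] .###. => .  t=2,i=4
  [13] .##.# => .  t=3,i=6
  [12] .##.. => .  t=3,i=2
  [11] .#.## => #  t=1,i=5
  [10] .#.#. => #  t=0,i=7
  [9] .#..# => #  t=0,i=0
  [8] .#... => .  t=0,i=3
  [7] ..### => .  t=4,i=8
  [6] ..##. => .  t=3,i=5
  [5] ..#.# => #  t=0,i=6
  [4] ..#.. => .  t=0,i=2
  [3] ...## => #  t=4,i=7
  [2] ...#. => .  t=0,i=5
  [1] ....# => .  t=4,i=6
  [0] ..... => .  t=4,i=4
  bits 10111001011101111000111000101000 = 3111620136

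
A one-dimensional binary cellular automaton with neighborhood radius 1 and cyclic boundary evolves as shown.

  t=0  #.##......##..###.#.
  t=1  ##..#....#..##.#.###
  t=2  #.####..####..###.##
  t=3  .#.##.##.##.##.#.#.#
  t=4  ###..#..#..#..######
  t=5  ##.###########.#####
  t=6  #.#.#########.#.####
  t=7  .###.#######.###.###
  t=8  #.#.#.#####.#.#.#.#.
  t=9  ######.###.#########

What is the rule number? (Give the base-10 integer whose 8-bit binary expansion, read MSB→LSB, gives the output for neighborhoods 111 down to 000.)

182

  nb ###: next=#  (t=0,i=15, bit7=1)
  nb ##.: next=.  (t=0,i=3, bit6=0)
  nb #.#: next=#  (t=0,i=1, bit5=1)
  nb #..: next=#  (t=0,i=4, bit4=1)
  nb .##: next=.  (t=0,i=2, bit3=0)
  nb .#.: next=#  (t=0,i=0, bit2=1)
  nb ..#: next=#  (t=0,i=9, bit1=1)
  nb ...: next=.  (t=0,i=5, bit0=0)
  bits 10110110 = 182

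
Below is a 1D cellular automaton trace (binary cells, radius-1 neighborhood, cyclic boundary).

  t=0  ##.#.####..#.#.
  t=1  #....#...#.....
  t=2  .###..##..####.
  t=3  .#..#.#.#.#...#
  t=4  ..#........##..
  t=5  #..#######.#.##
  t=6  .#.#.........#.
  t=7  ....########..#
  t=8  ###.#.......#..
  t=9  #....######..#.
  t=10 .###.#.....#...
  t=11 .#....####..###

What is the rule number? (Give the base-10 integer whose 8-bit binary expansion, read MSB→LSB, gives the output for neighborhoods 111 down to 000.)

25

  [7] ### => .  t=0,i=6
  [6] ##. => .  t=0,i=1
  [5] #.# => .  t=0,i=2
  [4] #.. => #  t=0,i=9
  [3] .## => #  t=0,i=0
  [2] .#. => .  t=0,i=3
  [1] ..# => .  t=0,i=10
  [0] ... => #  t=1,i=2
  bits 00011001 = 25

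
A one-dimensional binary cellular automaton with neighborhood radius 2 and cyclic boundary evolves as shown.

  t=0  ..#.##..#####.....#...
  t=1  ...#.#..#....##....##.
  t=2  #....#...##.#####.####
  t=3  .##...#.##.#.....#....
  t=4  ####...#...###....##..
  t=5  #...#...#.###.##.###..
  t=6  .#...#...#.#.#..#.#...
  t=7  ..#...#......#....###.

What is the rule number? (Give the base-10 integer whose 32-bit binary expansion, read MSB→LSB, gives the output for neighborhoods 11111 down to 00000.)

152132040

  nb #####: next=.  (t=0,i=10, bit31=0)
  nb ####.: next=.  (t=0,i=11, bit30=0)
  nb ###.#: next=.  (t=2,i=16, bit29=0)
  nb ###..: next=.  (t=0,i=12, bit28=0)
  nb ##.##: next=#  (t=2,i=11, bit27=1)
  nb ##.#.: next=.  (t=3,i=10, bit26=0)
  nb ##..#: next=.  (t=0,i=6, bit25=0)
  nb ##...: next=#  (t=0,i=13, bit24=1)
  nb #.###: next=.  (t=2,i=12, bit23=0)
  nb #.##.: next=.  (t=0,i=4, bit22=0)
  nb #.#.#: next=.  (t=6,i=11, bit21=0)
  nb #.#..: next=#  (t=1,i=5, bit20=1)
  nb #..##: next=.  (t=0,i=7, bit19=0)
  nb #..#.: next=.  (t=1,i=7, bit18=0)
  nb #...#: next=.  (t=2,i=7, bit17=0)
  nb #....: next=#  (t=0,i=14, bit16=1)
  nb .####: next=.  (t=0,i=9, bit15=0)
  nb .###.: next=#  (t=4,i=12, bit14=1)
  nb .##.#: next=.  (t=2,i=10, bit13=0)
  nb .##..: next=#  (t=0,i=5, bit12=1)
  nb .#.##: next=#  (t=0,i=3, bit11=1)
  nb .#.#.: next=.  (t=1,i=4, bit10=0)
  nb .#..#: next=.  (t=1,i=6, bit9=0)
  nb .#...: next=#  (t=0,i=19, bit8=1)
  nb ..###: next=#  (t=0,i=8, bit7=1)
  nb ..##.: next=#  (t=1,i=13, bit6=1)
  nb ..#.#: next=.  (t=0,i=2, bit5=0)
  nb ..#..: next=.  (t=0,i=18, bit4=0)
  nb ...##: next=#  (t=1,i=12, bit3=1)
  nb ...#.: next=.  (t=0,i=1, bit2=0)
  nb ....#: next=.  (t=0,i=0, bit1=0)
  nb .....: next=.  (t=0,i=15, bit0=0)
  bits 00001001000100010101100111001000 = 152132040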